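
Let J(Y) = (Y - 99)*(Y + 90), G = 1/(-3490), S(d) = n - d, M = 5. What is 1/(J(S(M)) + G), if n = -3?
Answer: -3490/30621261 ≈ -0.00011397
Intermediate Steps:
S(d) = -3 - d
G = -1/3490 ≈ -0.00028653
J(Y) = (-99 + Y)*(90 + Y)
1/(J(S(M)) + G) = 1/((-8910 + (-3 - 1*5)**2 - 9*(-3 - 1*5)) - 1/3490) = 1/((-8910 + (-3 - 5)**2 - 9*(-3 - 5)) - 1/3490) = 1/((-8910 + (-8)**2 - 9*(-8)) - 1/3490) = 1/((-8910 + 64 + 72) - 1/3490) = 1/(-8774 - 1/3490) = 1/(-30621261/3490) = -3490/30621261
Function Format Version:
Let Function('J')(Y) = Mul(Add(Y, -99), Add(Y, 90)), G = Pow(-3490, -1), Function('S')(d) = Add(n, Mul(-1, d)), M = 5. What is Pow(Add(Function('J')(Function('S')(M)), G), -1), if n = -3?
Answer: Rational(-3490, 30621261) ≈ -0.00011397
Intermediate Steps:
Function('S')(d) = Add(-3, Mul(-1, d))
G = Rational(-1, 3490) ≈ -0.00028653
Function('J')(Y) = Mul(Add(-99, Y), Add(90, Y))
Pow(Add(Function('J')(Function('S')(M)), G), -1) = Pow(Add(Add(-8910, Pow(Add(-3, Mul(-1, 5)), 2), Mul(-9, Add(-3, Mul(-1, 5)))), Rational(-1, 3490)), -1) = Pow(Add(Add(-8910, Pow(Add(-3, -5), 2), Mul(-9, Add(-3, -5))), Rational(-1, 3490)), -1) = Pow(Add(Add(-8910, Pow(-8, 2), Mul(-9, -8)), Rational(-1, 3490)), -1) = Pow(Add(Add(-8910, 64, 72), Rational(-1, 3490)), -1) = Pow(Add(-8774, Rational(-1, 3490)), -1) = Pow(Rational(-30621261, 3490), -1) = Rational(-3490, 30621261)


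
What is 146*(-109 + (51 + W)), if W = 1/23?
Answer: -194618/23 ≈ -8461.7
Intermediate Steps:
W = 1/23 ≈ 0.043478
146*(-109 + (51 + W)) = 146*(-109 + (51 + 1/23)) = 146*(-109 + 1174/23) = 146*(-1333/23) = -194618/23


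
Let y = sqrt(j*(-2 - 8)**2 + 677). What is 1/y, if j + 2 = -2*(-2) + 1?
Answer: sqrt(977)/977 ≈ 0.031993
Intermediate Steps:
j = 3 (j = -2 + (-2*(-2) + 1) = -2 + (4 + 1) = -2 + 5 = 3)
y = sqrt(977) (y = sqrt(3*(-2 - 8)**2 + 677) = sqrt(3*(-10)**2 + 677) = sqrt(3*100 + 677) = sqrt(300 + 677) = sqrt(977) ≈ 31.257)
1/y = 1/(sqrt(977)) = sqrt(977)/977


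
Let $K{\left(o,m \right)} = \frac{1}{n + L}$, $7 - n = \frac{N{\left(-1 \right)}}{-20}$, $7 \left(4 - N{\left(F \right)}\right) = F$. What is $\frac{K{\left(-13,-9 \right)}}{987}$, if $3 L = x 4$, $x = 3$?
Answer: $\frac{20}{221229} \approx 9.0404 \cdot 10^{-5}$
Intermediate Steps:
$N{\left(F \right)} = 4 - \frac{F}{7}$
$n = \frac{1009}{140}$ ($n = 7 - \frac{4 - - \frac{1}{7}}{-20} = 7 - \left(4 + \frac{1}{7}\right) \left(- \frac{1}{20}\right) = 7 - \frac{29}{7} \left(- \frac{1}{20}\right) = 7 - - \frac{29}{140} = 7 + \frac{29}{140} = \frac{1009}{140} \approx 7.2071$)
$L = 4$ ($L = \frac{3 \cdot 4}{3} = \frac{1}{3} \cdot 12 = 4$)
$K{\left(o,m \right)} = \frac{140}{1569}$ ($K{\left(o,m \right)} = \frac{1}{\frac{1009}{140} + 4} = \frac{1}{\frac{1569}{140}} = \frac{140}{1569}$)
$\frac{K{\left(-13,-9 \right)}}{987} = \frac{140}{1569 \cdot 987} = \frac{140}{1569} \cdot \frac{1}{987} = \frac{20}{221229}$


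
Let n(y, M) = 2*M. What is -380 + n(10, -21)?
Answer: -422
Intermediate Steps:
-380 + n(10, -21) = -380 + 2*(-21) = -380 - 42 = -422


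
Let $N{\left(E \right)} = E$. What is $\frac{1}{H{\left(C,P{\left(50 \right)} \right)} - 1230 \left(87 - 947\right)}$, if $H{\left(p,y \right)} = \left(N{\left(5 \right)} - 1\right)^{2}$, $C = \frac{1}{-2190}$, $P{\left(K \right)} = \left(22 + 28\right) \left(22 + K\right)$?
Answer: $\frac{1}{1057816} \approx 9.4534 \cdot 10^{-7}$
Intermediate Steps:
$P{\left(K \right)} = 1100 + 50 K$ ($P{\left(K \right)} = 50 \left(22 + K\right) = 1100 + 50 K$)
$C = - \frac{1}{2190} \approx -0.00045662$
$H{\left(p,y \right)} = 16$ ($H{\left(p,y \right)} = \left(5 - 1\right)^{2} = 4^{2} = 16$)
$\frac{1}{H{\left(C,P{\left(50 \right)} \right)} - 1230 \left(87 - 947\right)} = \frac{1}{16 - 1230 \left(87 - 947\right)} = \frac{1}{16 - -1057800} = \frac{1}{16 + 1057800} = \frac{1}{1057816}$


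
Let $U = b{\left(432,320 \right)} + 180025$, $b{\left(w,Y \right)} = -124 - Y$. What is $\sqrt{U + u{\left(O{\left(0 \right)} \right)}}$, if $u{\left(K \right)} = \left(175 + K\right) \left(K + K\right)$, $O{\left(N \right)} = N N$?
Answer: $\sqrt{179581} \approx 423.77$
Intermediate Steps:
$O{\left(N \right)} = N^{2}$
$u{\left(K \right)} = 2 K \left(175 + K\right)$ ($u{\left(K \right)} = \left(175 + K\right) 2 K = 2 K \left(175 + K\right)$)
$U = 179581$ ($U = \left(-124 - 320\right) + 180025 = -444 + 180025 = 179581$)
$\sqrt{U + u{\left(O{\left(0 \right)} \right)}} = \sqrt{179581 + 2 \cdot 0^{2} \left(175 + 0^{2}\right)} = \sqrt{179581 + 2 \cdot 0 \left(175 + 0\right)} = \sqrt{179581 + 2 \cdot 0 \cdot 175} = \sqrt{179581 + 0} = \sqrt{179581}$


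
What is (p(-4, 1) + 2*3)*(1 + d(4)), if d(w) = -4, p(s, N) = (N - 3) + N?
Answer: -15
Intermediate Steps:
p(s, N) = -3 + 2*N (p(s, N) = (-3 + N) + N = -3 + 2*N)
(p(-4, 1) + 2*3)*(1 + d(4)) = ((-3 + 2*1) + 2*3)*(1 - 4) = ((-3 + 2) + 6)*(-3) = (-1 + 6)*(-3) = 5*(-3) = -15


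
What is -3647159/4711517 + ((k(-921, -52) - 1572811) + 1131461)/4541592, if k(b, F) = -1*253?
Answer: -6214842726293/7132595971688 ≈ -0.87133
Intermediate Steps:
k(b, F) = -253
-3647159/4711517 + ((k(-921, -52) - 1572811) + 1131461)/4541592 = -3647159/4711517 + ((-253 - 1572811) + 1131461)/4541592 = -3647159*1/4711517 + (-1573064 + 1131461)*(1/4541592) = -3647159/4711517 - 441603*1/4541592 = -3647159/4711517 - 147201/1513864 = -6214842726293/7132595971688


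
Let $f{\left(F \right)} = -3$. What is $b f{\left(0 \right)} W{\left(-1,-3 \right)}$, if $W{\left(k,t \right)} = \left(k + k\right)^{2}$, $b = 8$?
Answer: $-96$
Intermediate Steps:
$W{\left(k,t \right)} = 4 k^{2}$ ($W{\left(k,t \right)} = \left(2 k\right)^{2} = 4 k^{2}$)
$b f{\left(0 \right)} W{\left(-1,-3 \right)} = 8 \left(-3\right) 4 \left(-1\right)^{2} = - 24 \cdot 4 \cdot 1 = \left(-24\right) 4 = -96$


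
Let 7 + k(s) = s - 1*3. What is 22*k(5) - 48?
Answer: -158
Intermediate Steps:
k(s) = -10 + s (k(s) = -7 + (s - 1*3) = -7 + (s - 3) = -7 + (-3 + s) = -10 + s)
22*k(5) - 48 = 22*(-10 + 5) - 48 = 22*(-5) - 48 = -110 - 48 = -158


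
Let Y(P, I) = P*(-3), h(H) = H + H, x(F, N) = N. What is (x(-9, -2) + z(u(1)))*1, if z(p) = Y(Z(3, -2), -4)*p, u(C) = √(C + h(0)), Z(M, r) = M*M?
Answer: -29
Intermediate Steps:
h(H) = 2*H
Z(M, r) = M²
u(C) = √C (u(C) = √(C + 2*0) = √(C + 0) = √C)
Y(P, I) = -3*P
z(p) = -27*p (z(p) = (-3*3²)*p = (-3*9)*p = -27*p)
(x(-9, -2) + z(u(1)))*1 = (-2 - 27*√1)*1 = (-2 - 27*1)*1 = (-2 - 27)*1 = -29*1 = -29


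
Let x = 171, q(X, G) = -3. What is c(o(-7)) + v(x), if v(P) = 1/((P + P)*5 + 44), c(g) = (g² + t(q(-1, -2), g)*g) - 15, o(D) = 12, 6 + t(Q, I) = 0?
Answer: 99979/1754 ≈ 57.001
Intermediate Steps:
t(Q, I) = -6 (t(Q, I) = -6 + 0 = -6)
c(g) = -15 + g² - 6*g (c(g) = (g² - 6*g) - 15 = -15 + g² - 6*g)
v(P) = 1/(44 + 10*P) (v(P) = 1/((2*P)*5 + 44) = 1/(10*P + 44) = 1/(44 + 10*P))
c(o(-7)) + v(x) = (-15 + 12² - 6*12) + 1/(2*(22 + 5*171)) = (-15 + 144 - 72) + 1/(2*(22 + 855)) = 57 + (½)/877 = 57 + (½)*(1/877) = 57 + 1/1754 = 99979/1754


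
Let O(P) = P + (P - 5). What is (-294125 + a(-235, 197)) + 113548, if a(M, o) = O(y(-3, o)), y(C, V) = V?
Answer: -180188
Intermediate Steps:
O(P) = -5 + 2*P (O(P) = P + (-5 + P) = -5 + 2*P)
a(M, o) = -5 + 2*o
(-294125 + a(-235, 197)) + 113548 = (-294125 + (-5 + 2*197)) + 113548 = (-294125 + (-5 + 394)) + 113548 = (-294125 + 389) + 113548 = -293736 + 113548 = -180188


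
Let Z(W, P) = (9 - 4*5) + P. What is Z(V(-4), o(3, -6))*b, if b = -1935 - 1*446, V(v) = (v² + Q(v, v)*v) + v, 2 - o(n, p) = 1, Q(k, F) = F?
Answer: 23810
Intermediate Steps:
o(n, p) = 1 (o(n, p) = 2 - 1*1 = 2 - 1 = 1)
V(v) = v + 2*v² (V(v) = (v² + v*v) + v = (v² + v²) + v = 2*v² + v = v + 2*v²)
Z(W, P) = -11 + P (Z(W, P) = (9 - 1*20) + P = (9 - 20) + P = -11 + P)
b = -2381 (b = -1935 - 446 = -2381)
Z(V(-4), o(3, -6))*b = (-11 + 1)*(-2381) = -10*(-2381) = 23810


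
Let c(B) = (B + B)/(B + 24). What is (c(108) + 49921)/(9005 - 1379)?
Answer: 549149/83886 ≈ 6.5464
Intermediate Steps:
c(B) = 2*B/(24 + B) (c(B) = (2*B)/(24 + B) = 2*B/(24 + B))
(c(108) + 49921)/(9005 - 1379) = (2*108/(24 + 108) + 49921)/(9005 - 1379) = (2*108/132 + 49921)/7626 = (2*108*(1/132) + 49921)*(1/7626) = (18/11 + 49921)*(1/7626) = (549149/11)*(1/7626) = 549149/83886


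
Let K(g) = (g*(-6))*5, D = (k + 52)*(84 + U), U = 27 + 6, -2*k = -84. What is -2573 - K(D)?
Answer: 327367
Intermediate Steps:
k = 42 (k = -½*(-84) = 42)
U = 33
D = 10998 (D = (42 + 52)*(84 + 33) = 94*117 = 10998)
K(g) = -30*g (K(g) = -6*g*5 = -30*g)
-2573 - K(D) = -2573 - (-30)*10998 = -2573 - 1*(-329940) = -2573 + 329940 = 327367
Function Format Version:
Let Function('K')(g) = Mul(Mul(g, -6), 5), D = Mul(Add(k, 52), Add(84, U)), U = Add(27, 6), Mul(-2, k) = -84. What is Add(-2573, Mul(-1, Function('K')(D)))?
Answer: 327367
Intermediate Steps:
k = 42 (k = Mul(Rational(-1, 2), -84) = 42)
U = 33
D = 10998 (D = Mul(Add(42, 52), Add(84, 33)) = Mul(94, 117) = 10998)
Function('K')(g) = Mul(-30, g) (Function('K')(g) = Mul(Mul(-6, g), 5) = Mul(-30, g))
Add(-2573, Mul(-1, Function('K')(D))) = Add(-2573, Mul(-1, Mul(-30, 10998))) = Add(-2573, Mul(-1, -329940)) = Add(-2573, 329940) = 327367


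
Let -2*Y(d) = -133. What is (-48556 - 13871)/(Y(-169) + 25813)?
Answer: -41618/17253 ≈ -2.4122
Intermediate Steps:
Y(d) = 133/2 (Y(d) = -½*(-133) = 133/2)
(-48556 - 13871)/(Y(-169) + 25813) = (-48556 - 13871)/(133/2 + 25813) = -62427/51759/2 = -62427*2/51759 = -41618/17253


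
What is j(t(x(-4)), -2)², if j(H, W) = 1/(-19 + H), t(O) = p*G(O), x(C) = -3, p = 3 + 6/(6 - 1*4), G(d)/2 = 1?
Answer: 1/49 ≈ 0.020408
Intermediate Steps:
G(d) = 2 (G(d) = 2*1 = 2)
p = 6 (p = 3 + 6/(6 - 4) = 3 + 6/2 = 3 + 6*(½) = 3 + 3 = 6)
t(O) = 12 (t(O) = 6*2 = 12)
j(t(x(-4)), -2)² = (1/(-19 + 12))² = (1/(-7))² = (-⅐)² = 1/49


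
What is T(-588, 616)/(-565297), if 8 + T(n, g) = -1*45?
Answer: 53/565297 ≈ 9.3756e-5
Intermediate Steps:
T(n, g) = -53 (T(n, g) = -8 - 1*45 = -8 - 45 = -53)
T(-588, 616)/(-565297) = -53/(-565297) = -53*(-1/565297) = 53/565297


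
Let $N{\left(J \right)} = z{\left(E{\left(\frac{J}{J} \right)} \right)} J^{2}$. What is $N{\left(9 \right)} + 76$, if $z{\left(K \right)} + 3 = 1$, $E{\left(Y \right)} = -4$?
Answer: $-86$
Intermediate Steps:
$z{\left(K \right)} = -2$ ($z{\left(K \right)} = -3 + 1 = -2$)
$N{\left(J \right)} = - 2 J^{2}$
$N{\left(9 \right)} + 76 = - 2 \cdot 9^{2} + 76 = \left(-2\right) 81 + 76 = -162 + 76 = -86$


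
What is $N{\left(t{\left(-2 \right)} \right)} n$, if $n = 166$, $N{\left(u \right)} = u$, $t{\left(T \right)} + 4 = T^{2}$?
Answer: $0$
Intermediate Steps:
$t{\left(T \right)} = -4 + T^{2}$
$N{\left(t{\left(-2 \right)} \right)} n = \left(-4 + \left(-2\right)^{2}\right) 166 = \left(-4 + 4\right) 166 = 0 \cdot 166 = 0$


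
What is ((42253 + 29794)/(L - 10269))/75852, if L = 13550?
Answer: 72047/248870412 ≈ 0.00028950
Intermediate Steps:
((42253 + 29794)/(L - 10269))/75852 = ((42253 + 29794)/(13550 - 10269))/75852 = (72047/3281)*(1/75852) = 72047/248870412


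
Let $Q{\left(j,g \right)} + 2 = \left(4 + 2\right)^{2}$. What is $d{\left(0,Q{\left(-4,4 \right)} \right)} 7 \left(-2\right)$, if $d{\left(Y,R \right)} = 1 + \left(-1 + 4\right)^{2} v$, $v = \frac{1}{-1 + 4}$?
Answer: $-56$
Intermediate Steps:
$Q{\left(j,g \right)} = 34$ ($Q{\left(j,g \right)} = -2 + \left(4 + 2\right)^{2} = -2 + 6^{2} = -2 + 36 = 34$)
$v = \frac{1}{3} \approx 0.33333$
$d{\left(Y,R \right)} = 4$ ($d{\left(Y,R \right)} = 1 + \left(-1 + 4\right)^{2} \cdot \frac{1}{3} = 1 + 3^{2} \cdot \frac{1}{3} = 1 + 9 \cdot \frac{1}{3} = 1 + 3 = 4$)
$d{\left(0,Q{\left(-4,4 \right)} \right)} 7 \left(-2\right) = 4 \cdot 7 \left(-2\right) = 28 \left(-2\right) = -56$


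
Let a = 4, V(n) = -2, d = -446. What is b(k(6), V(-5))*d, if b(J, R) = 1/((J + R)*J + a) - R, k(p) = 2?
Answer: -2007/2 ≈ -1003.5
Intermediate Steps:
b(J, R) = 1/(4 + J*(J + R)) - R (b(J, R) = 1/((J + R)*J + 4) - R = 1/(J*(J + R) + 4) - R = 1/(4 + J*(J + R)) - R)
b(k(6), V(-5))*d = ((1 - 4*(-2) - 1*2*(-2)² - 1*(-2)*2²)/(4 + 2² + 2*(-2)))*(-446) = ((1 + 8 - 1*2*4 - 1*(-2)*4)/(4 + 4 - 4))*(-446) = ((1 + 8 - 8 + 8)/4)*(-446) = ((¼)*9)*(-446) = (9/4)*(-446) = -2007/2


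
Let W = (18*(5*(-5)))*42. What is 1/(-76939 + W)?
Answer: -1/95839 ≈ -1.0434e-5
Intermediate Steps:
W = -18900 (W = (18*(-25))*42 = -450*42 = -18900)
1/(-76939 + W) = 1/(-76939 - 18900) = 1/(-95839) = -1/95839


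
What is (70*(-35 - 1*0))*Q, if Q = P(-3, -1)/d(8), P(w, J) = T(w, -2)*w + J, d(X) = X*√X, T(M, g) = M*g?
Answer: 23275*√2/16 ≈ 2057.2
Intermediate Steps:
d(X) = X^(3/2)
P(w, J) = J - 2*w² (P(w, J) = (w*(-2))*w + J = (-2*w)*w + J = -2*w² + J = J - 2*w²)
Q = -19*√2/32 (Q = (-1 - 2*(-3)²)/(8^(3/2)) = (-1 - 2*9)/((16*√2)) = (-1 - 18)*(√2/32) = -19*√2/32 ≈ -0.83969)
(70*(-35 - 1*0))*Q = (70*(-35 - 1*0))*(-19*√2/32) = (70*(-35 + 0))*(-19*√2/32) = (70*(-35))*(-19*√2/32) = -(-23275)*√2/16 = 23275*√2/16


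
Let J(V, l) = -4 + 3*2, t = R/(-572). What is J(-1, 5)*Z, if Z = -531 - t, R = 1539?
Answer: -302193/286 ≈ -1056.6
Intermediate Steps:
t = -1539/572 (t = 1539/(-572) = 1539*(-1/572) = -1539/572 ≈ -2.6906)
J(V, l) = 2 (J(V, l) = -4 + 6 = 2)
Z = -302193/572 (Z = -531 - 1*(-1539/572) = -531 + 1539/572 = -302193/572 ≈ -528.31)
J(-1, 5)*Z = 2*(-302193/572) = -302193/286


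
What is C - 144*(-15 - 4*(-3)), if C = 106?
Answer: 538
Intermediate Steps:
C - 144*(-15 - 4*(-3)) = 106 - 144*(-15 - 4*(-3)) = 106 - 144*(-15 + 12) = 106 - 144*(-3) = 106 + 432 = 538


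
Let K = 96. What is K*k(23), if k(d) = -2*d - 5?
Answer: -4896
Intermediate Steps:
k(d) = -5 - 2*d
K*k(23) = 96*(-5 - 2*23) = 96*(-5 - 46) = 96*(-51) = -4896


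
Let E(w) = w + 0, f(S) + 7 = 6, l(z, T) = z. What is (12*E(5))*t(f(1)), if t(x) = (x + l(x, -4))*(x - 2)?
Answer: 360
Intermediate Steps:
f(S) = -1 (f(S) = -7 + 6 = -1)
t(x) = 2*x*(-2 + x) (t(x) = (x + x)*(x - 2) = (2*x)*(-2 + x) = 2*x*(-2 + x))
E(w) = w
(12*E(5))*t(f(1)) = (12*5)*(2*(-1)*(-2 - 1)) = 60*(2*(-1)*(-3)) = 60*6 = 360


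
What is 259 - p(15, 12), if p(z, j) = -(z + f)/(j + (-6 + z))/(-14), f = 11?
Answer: 38060/147 ≈ 258.91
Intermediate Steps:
p(z, j) = (11 + z)/(14*(-6 + j + z)) (p(z, j) = -(z + 11)/(j + (-6 + z))/(-14) = -(11 + z)/(-6 + j + z)*(-1)/14 = -(-1)*(11 + z)/(14*(-6 + j + z)) = (11 + z)/(14*(-6 + j + z)))
259 - p(15, 12) = 259 - (11 + 15)/(14*(-6 + 12 + 15)) = 259 - 26/(14*21) = 259 - 1*13/147 = 259 - 13/147 = 38060/147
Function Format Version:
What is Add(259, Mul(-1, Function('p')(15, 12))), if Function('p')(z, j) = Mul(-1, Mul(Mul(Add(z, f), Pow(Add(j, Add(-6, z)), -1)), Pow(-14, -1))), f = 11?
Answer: Rational(38060, 147) ≈ 258.91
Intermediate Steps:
Function('p')(z, j) = Mul(Rational(1, 14), Pow(Add(-6, j, z), -1), Add(11, z)) (Function('p')(z, j) = Mul(-1, Mul(Mul(Add(z, 11), Pow(Add(j, Add(-6, z)), -1)), Pow(-14, -1))) = Mul(-1, Mul(Mul(Add(11, z), Pow(Add(-6, j, z), -1)), Rational(-1, 14))) = Mul(-1, Mul(Mul(Pow(Add(-6, j, z), -1), Add(11, z)), Rational(-1, 14))) = Mul(-1, Mul(Rational(-1, 14), Pow(Add(-6, j, z), -1), Add(11, z))) = Mul(Rational(1, 14), Pow(Add(-6, j, z), -1), Add(11, z)))
Add(259, Mul(-1, Function('p')(15, 12))) = Add(259, Mul(-1, Mul(Rational(1, 14), Pow(Add(-6, 12, 15), -1), Add(11, 15)))) = Add(259, Mul(-1, Mul(Rational(1, 14), Pow(21, -1), 26))) = Add(259, Mul(-1, Mul(Rational(1, 14), Rational(1, 21), 26))) = Add(259, Mul(-1, Rational(13, 147))) = Add(259, Rational(-13, 147)) = Rational(38060, 147)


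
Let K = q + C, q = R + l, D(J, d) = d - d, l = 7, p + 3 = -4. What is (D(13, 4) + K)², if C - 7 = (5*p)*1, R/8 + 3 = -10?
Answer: 15625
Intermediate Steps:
p = -7 (p = -3 - 4 = -7)
R = -104 (R = -24 + 8*(-10) = -24 - 80 = -104)
D(J, d) = 0
C = -28 (C = 7 + (5*(-7))*1 = 7 - 35*1 = 7 - 35 = -28)
q = -97 (q = -104 + 7 = -97)
K = -125 (K = -97 - 28 = -125)
(D(13, 4) + K)² = (0 - 125)² = (-125)² = 15625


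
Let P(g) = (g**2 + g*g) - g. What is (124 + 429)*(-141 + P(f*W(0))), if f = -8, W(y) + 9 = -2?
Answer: 8438227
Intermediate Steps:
W(y) = -11 (W(y) = -9 - 2 = -11)
P(g) = -g + 2*g**2 (P(g) = (g**2 + g**2) - g = 2*g**2 - g = -g + 2*g**2)
(124 + 429)*(-141 + P(f*W(0))) = (124 + 429)*(-141 + (-8*(-11))*(-1 + 2*(-8*(-11)))) = 553*(-141 + 88*(-1 + 2*88)) = 553*(-141 + 88*(-1 + 176)) = 553*(-141 + 88*175) = 553*(-141 + 15400) = 553*15259 = 8438227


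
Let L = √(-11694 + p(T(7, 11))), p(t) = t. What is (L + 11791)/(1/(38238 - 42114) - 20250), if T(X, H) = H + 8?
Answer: -45701916/78489001 - 19380*I*√467/78489001 ≈ -0.58227 - 0.0053358*I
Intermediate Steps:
T(X, H) = 8 + H
L = 5*I*√467 (L = √(-11694 + (8 + 11)) = √(-11694 + 19) = √(-11675) = 5*I*√467 ≈ 108.05*I)
(L + 11791)/(1/(38238 - 42114) - 20250) = (5*I*√467 + 11791)/(1/(38238 - 42114) - 20250) = (11791 + 5*I*√467)/(1/(-3876) - 20250) = (11791 + 5*I*√467)/(-1/3876 - 20250) = (11791 + 5*I*√467)/(-78489001/3876) = (11791 + 5*I*√467)*(-3876/78489001) = -45701916/78489001 - 19380*I*√467/78489001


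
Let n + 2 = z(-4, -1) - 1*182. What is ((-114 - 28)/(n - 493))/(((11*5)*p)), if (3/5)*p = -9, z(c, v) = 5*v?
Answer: -71/281325 ≈ -0.00025238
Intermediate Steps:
n = -189 (n = -2 + (5*(-1) - 1*182) = -2 + (-5 - 182) = -2 - 187 = -189)
p = -15 (p = (5/3)*(-9) = -15)
((-114 - 28)/(n - 493))/(((11*5)*p)) = ((-114 - 28)/(-189 - 493))/(((11*5)*(-15))) = (-142/(-682))/((55*(-15))) = -142*(-1/682)/(-825) = (71/341)*(-1/825) = -71/281325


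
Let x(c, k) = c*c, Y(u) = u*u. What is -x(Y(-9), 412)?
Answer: -6561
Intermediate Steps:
Y(u) = u²
x(c, k) = c²
-x(Y(-9), 412) = -((-9)²)² = -1*81² = -1*6561 = -6561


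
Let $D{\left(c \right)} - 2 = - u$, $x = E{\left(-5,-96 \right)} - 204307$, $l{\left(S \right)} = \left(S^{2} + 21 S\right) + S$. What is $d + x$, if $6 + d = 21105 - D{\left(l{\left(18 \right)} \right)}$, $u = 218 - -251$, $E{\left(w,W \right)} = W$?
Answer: $-182837$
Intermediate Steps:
$l{\left(S \right)} = S^{2} + 22 S$
$u = 469$ ($u = 218 + 251 = 469$)
$x = -204403$ ($x = -96 - 204307 = -204403$)
$D{\left(c \right)} = -467$ ($D{\left(c \right)} = 2 - 469 = -467$)
$d = 21566$ ($d = -6 + \left(21105 - -467\right) = -6 + \left(21105 + 467\right) = -6 + 21572 = 21566$)
$d + x = 21566 - 204403 = -182837$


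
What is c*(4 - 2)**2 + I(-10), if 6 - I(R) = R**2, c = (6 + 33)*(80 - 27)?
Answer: 8174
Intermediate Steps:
c = 2067 (c = 39*53 = 2067)
I(R) = 6 - R**2
c*(4 - 2)**2 + I(-10) = 2067*(4 - 2)**2 + (6 - 1*(-10)**2) = 2067*2**2 + (6 - 1*100) = 2067*4 + (6 - 100) = 8268 - 94 = 8174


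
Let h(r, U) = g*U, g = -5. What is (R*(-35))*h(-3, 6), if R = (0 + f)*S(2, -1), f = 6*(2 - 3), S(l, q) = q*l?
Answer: 12600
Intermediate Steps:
S(l, q) = l*q
f = -6 (f = 6*(-1) = -6)
h(r, U) = -5*U
R = 12 (R = (0 - 6)*(2*(-1)) = -6*(-2) = 12)
(R*(-35))*h(-3, 6) = (12*(-35))*(-5*6) = -420*(-30) = 12600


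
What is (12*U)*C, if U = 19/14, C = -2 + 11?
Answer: 1026/7 ≈ 146.57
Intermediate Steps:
C = 9
U = 19/14 (U = 19*(1/14) = 19/14 ≈ 1.3571)
(12*U)*C = (12*(19/14))*9 = (114/7)*9 = 1026/7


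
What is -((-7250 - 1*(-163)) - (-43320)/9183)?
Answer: 21678867/3061 ≈ 7082.3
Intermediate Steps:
-((-7250 - 1*(-163)) - (-43320)/9183) = -((-7250 + 163) - (-43320)/9183) = -(-7087 - 1*(-14440/3061)) = -(-7087 + 14440/3061) = -1*(-21678867/3061) = 21678867/3061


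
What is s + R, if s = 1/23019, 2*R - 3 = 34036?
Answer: 783543743/46038 ≈ 17020.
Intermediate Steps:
R = 34039/2 (R = 3/2 + (1/2)*34036 = 3/2 + 17018 = 34039/2 ≈ 17020.)
s = 1/23019 ≈ 4.3442e-5
s + R = 1/23019 + 34039/2 = 783543743/46038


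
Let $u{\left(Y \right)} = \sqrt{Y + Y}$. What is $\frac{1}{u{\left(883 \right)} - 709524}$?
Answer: $- \frac{354762}{251712152405} - \frac{\sqrt{1766}}{503424304810} \approx -1.4095 \cdot 10^{-6}$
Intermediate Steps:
$u{\left(Y \right)} = \sqrt{2} \sqrt{Y}$ ($u{\left(Y \right)} = \sqrt{2 Y} = \sqrt{2} \sqrt{Y}$)
$\frac{1}{u{\left(883 \right)} - 709524} = \frac{1}{\sqrt{2} \sqrt{883} - 709524} = \frac{1}{\sqrt{1766} - 709524} = \frac{1}{-709524 + \sqrt{1766}}$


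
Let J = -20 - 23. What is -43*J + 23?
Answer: 1872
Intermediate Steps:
J = -43
-43*J + 23 = -43*(-43) + 23 = 1849 + 23 = 1872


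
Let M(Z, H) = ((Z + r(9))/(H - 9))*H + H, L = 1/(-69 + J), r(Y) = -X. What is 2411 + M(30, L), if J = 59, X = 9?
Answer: 313447/130 ≈ 2411.1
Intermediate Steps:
r(Y) = -9 (r(Y) = -1*9 = -9)
L = -1/10 (L = 1/(-69 + 59) = 1/(-10) = -1/10 ≈ -0.10000)
M(Z, H) = H + H*(-9 + Z)/(-9 + H) (M(Z, H) = ((Z - 9)/(H - 9))*H + H = ((-9 + Z)/(-9 + H))*H + H = H*(-9 + Z)/(-9 + H) + H = H + H*(-9 + Z)/(-9 + H))
2411 + M(30, L) = 2411 - (-18 - 1/10 + 30)/(10*(-9 - 1/10)) = 2411 - 1/10*119/10/(-91/10) = 2411 - 1/10*(-10/91)*119/10 = 2411 + 17/130 = 313447/130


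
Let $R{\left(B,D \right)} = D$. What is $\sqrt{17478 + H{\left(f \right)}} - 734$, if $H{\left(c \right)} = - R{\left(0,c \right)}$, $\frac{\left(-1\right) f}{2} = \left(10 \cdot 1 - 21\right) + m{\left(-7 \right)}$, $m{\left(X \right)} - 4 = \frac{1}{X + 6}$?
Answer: $-734 + \sqrt{17462} \approx -601.86$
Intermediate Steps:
$m{\left(X \right)} = 4 + \frac{1}{6 + X}$ ($m{\left(X \right)} = 4 + \frac{1}{X + 6} = 4 + \frac{1}{6 + X}$)
$f = 16$ ($f = - 2 \left(\left(10 \cdot 1 - 21\right) + \frac{25 + 4 \left(-7\right)}{6 - 7}\right) = - 2 \left(\left(10 - 21\right) + \frac{25 - 28}{-1}\right) = - 2 \left(-11 - -3\right) = - 2 \left(-11 + 3\right) = \left(-2\right) \left(-8\right) = 16$)
$H{\left(c \right)} = - c$
$\sqrt{17478 + H{\left(f \right)}} - 734 = \sqrt{17478 - 16} - 734 = \sqrt{17462} - 734 = -734 + \sqrt{17462}$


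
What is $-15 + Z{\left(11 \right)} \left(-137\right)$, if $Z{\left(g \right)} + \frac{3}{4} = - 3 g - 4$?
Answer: $\frac{20627}{4} \approx 5156.8$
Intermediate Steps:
$Z{\left(g \right)} = - \frac{19}{4} - 3 g$ ($Z{\left(g \right)} = - \frac{3}{4} - \left(4 + 3 g\right) = - \frac{19}{4} - 3 g$)
$-15 + Z{\left(11 \right)} \left(-137\right) = -15 + \left(- \frac{19}{4} - 33\right) \left(-137\right) = -15 - - \frac{20687}{4} = -15 + \frac{20687}{4} = \frac{20627}{4}$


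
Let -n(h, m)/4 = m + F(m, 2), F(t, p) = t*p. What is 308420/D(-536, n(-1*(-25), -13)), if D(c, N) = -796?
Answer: -77105/199 ≈ -387.46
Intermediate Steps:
F(t, p) = p*t
n(h, m) = -12*m (n(h, m) = -4*(m + 2*m) = -12*m)
308420/D(-536, n(-1*(-25), -13)) = 308420/(-796) = 308420*(-1/796) = -77105/199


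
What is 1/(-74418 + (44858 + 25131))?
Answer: -1/4429 ≈ -0.00022578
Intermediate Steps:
1/(-74418 + (44858 + 25131)) = 1/(-74418 + 69989) = 1/(-4429) = -1/4429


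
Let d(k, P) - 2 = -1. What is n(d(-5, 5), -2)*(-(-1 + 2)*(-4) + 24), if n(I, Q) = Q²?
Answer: 112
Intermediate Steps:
d(k, P) = 1 (d(k, P) = 2 - 1 = 1)
n(d(-5, 5), -2)*(-(-1 + 2)*(-4) + 24) = (-2)²*(-(-1 + 2)*(-4) + 24) = 4*(-1*1*(-4) + 24) = 4*(-1*(-4) + 24) = 4*(4 + 24) = 4*28 = 112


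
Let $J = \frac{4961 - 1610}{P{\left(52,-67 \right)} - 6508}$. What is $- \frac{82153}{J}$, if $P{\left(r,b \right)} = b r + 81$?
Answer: $\frac{814218383}{3351} \approx 2.4298 \cdot 10^{5}$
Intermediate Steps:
$P{\left(r,b \right)} = 81 + b r$
$J = - \frac{3351}{9911}$ ($J = \frac{4961 - 1610}{\left(81 - 3484\right) - 6508} = \frac{3351}{\left(81 - 3484\right) - 6508} = \frac{3351}{-3403 - 6508} = \frac{3351}{-9911} = 3351 \left(- \frac{1}{9911}\right) = - \frac{3351}{9911} \approx -0.33811$)
$- \frac{82153}{J} = - \frac{82153}{- \frac{3351}{9911}} = \left(-82153\right) \left(- \frac{9911}{3351}\right) = \frac{814218383}{3351}$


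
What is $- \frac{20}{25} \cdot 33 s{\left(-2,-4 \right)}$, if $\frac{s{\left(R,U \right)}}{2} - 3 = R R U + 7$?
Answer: $\frac{1584}{5} \approx 316.8$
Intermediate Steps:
$s{\left(R,U \right)} = 20 + 2 U R^{2}$ ($s{\left(R,U \right)} = 6 + 2 \left(R R U + 7\right) = 6 + 2 \left(R^{2} U + 7\right) = 6 + 2 \left(U R^{2} + 7\right) = 6 + 2 \left(7 + U R^{2}\right) = 6 + \left(14 + 2 U R^{2}\right) = 20 + 2 U R^{2}$)
$- \frac{20}{25} \cdot 33 s{\left(-2,-4 \right)} = - \frac{20}{25} \cdot 33 \left(20 + 2 \left(-4\right) \left(-2\right)^{2}\right) = \left(-20\right) \frac{1}{25} \cdot 33 \left(20 + 2 \left(-4\right) 4\right) = \left(- \frac{4}{5}\right) 33 \left(20 - 32\right) = \left(- \frac{132}{5}\right) \left(-12\right) = \frac{1584}{5}$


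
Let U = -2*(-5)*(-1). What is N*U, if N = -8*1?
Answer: 80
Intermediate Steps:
U = -10 (U = 10*(-1) = -10)
N = -8
N*U = -8*(-10) = 80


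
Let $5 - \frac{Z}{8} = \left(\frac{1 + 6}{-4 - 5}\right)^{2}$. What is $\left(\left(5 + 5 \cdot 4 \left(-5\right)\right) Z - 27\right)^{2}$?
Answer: $\frac{74390926009}{6561} \approx 1.1338 \cdot 10^{7}$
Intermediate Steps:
$Z = \frac{2848}{81}$ ($Z = 40 - 8 \left(\frac{1 + 6}{-4 - 5}\right)^{2} = 40 - 8 \left(\frac{7}{-9}\right)^{2} = 40 - 8 \left(7 \left(- \frac{1}{9}\right)\right)^{2} = 40 - 8 \left(- \frac{7}{9}\right)^{2} = 40 - \frac{392}{81} = \frac{2848}{81} \approx 35.161$)
$\left(\left(5 + 5 \cdot 4 \left(-5\right)\right) Z - 27\right)^{2} = \left(\left(5 + 5 \cdot 4 \left(-5\right)\right) \frac{2848}{81} - 27\right)^{2} = \left(\left(5 + 20 \left(-5\right)\right) \frac{2848}{81} - 27\right)^{2} = \left(\left(5 - 100\right) \frac{2848}{81} - 27\right)^{2} = \left(\left(-95\right) \frac{2848}{81} - 27\right)^{2} = \left(- \frac{270560}{81} - 27\right)^{2} = \left(- \frac{272747}{81}\right)^{2} = \frac{74390926009}{6561}$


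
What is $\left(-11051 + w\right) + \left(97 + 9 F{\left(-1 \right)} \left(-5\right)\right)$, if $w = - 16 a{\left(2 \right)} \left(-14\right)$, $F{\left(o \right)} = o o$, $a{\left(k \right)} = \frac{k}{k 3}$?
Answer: $- \frac{32773}{3} \approx -10924.0$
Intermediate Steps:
$a{\left(k \right)} = \frac{1}{3}$ ($a{\left(k \right)} = \frac{k}{3 k} = k \frac{1}{3 k} = \frac{1}{3}$)
$F{\left(o \right)} = o^{2}$
$w = \frac{224}{3}$ ($w = \left(-16\right) \frac{1}{3} \left(-14\right) = \left(- \frac{16}{3}\right) \left(-14\right) = \frac{224}{3} \approx 74.667$)
$\left(-11051 + w\right) + \left(97 + 9 F{\left(-1 \right)} \left(-5\right)\right) = \left(-11051 + \frac{224}{3}\right) + \left(97 + 9 \left(-1\right)^{2} \left(-5\right)\right) = - \frac{32929}{3} + \left(97 + 9 \cdot 1 \left(-5\right)\right) = - \frac{32929}{3} + \left(97 + 9 \left(-5\right)\right) = - \frac{32929}{3} + \left(97 - 45\right) = - \frac{32929}{3} + 52 = - \frac{32773}{3}$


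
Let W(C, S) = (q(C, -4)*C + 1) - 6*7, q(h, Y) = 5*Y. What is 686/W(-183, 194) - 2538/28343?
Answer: 1465468/14653331 ≈ 0.10001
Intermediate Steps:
W(C, S) = -41 - 20*C (W(C, S) = ((5*(-4))*C + 1) - 6*7 = (-20*C + 1) - 42 = (1 - 20*C) - 42 = -41 - 20*C)
686/W(-183, 194) - 2538/28343 = 686/(-41 - 20*(-183)) - 2538/28343 = 686/(-41 + 3660) - 2538*1/28343 = 686/3619 - 2538/28343 = 686*(1/3619) - 2538/28343 = 98/517 - 2538/28343 = 1465468/14653331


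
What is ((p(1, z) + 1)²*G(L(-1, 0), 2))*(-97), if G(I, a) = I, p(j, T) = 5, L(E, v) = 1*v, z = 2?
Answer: 0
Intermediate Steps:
L(E, v) = v
((p(1, z) + 1)²*G(L(-1, 0), 2))*(-97) = ((5 + 1)²*0)*(-97) = (6²*0)*(-97) = (36*0)*(-97) = 0*(-97) = 0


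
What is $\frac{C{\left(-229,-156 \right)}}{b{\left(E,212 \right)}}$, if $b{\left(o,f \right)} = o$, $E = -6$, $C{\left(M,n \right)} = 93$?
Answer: $- \frac{31}{2} \approx -15.5$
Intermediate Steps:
$\frac{C{\left(-229,-156 \right)}}{b{\left(E,212 \right)}} = \frac{93}{-6} = 93 \left(- \frac{1}{6}\right) = - \frac{31}{2}$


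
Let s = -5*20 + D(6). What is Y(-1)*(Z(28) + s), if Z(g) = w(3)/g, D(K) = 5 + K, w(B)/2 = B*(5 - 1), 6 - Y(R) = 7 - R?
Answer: 1234/7 ≈ 176.29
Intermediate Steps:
Y(R) = -1 + R (Y(R) = 6 - (7 - R) = 6 + (-7 + R) = -1 + R)
w(B) = 8*B (w(B) = 2*(B*(5 - 1)) = 2*(B*4) = 2*(4*B) = 8*B)
Z(g) = 24/g (Z(g) = (8*3)/g = 24/g)
s = -89 (s = -5*20 + (5 + 6) = -100 + 11 = -89)
Y(-1)*(Z(28) + s) = (-1 - 1)*(24/28 - 89) = -2*(24*(1/28) - 89) = -2*(6/7 - 89) = -2*(-617/7) = 1234/7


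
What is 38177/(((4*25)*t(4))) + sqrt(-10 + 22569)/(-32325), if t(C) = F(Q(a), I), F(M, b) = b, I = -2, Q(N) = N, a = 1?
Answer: -38177/200 - sqrt(22559)/32325 ≈ -190.89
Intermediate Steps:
t(C) = -2
38177/(((4*25)*t(4))) + sqrt(-10 + 22569)/(-32325) = 38177/(((4*25)*(-2))) + sqrt(-10 + 22569)/(-32325) = 38177/((100*(-2))) + sqrt(22559)*(-1/32325) = 38177/(-200) - sqrt(22559)/32325 = 38177*(-1/200) - sqrt(22559)/32325 = -38177/200 - sqrt(22559)/32325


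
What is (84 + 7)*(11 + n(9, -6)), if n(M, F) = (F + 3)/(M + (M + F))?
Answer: 3913/4 ≈ 978.25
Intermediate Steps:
n(M, F) = (3 + F)/(F + 2*M) (n(M, F) = (3 + F)/(M + (F + M)) = (3 + F)/(F + 2*M))
(84 + 7)*(11 + n(9, -6)) = (84 + 7)*(11 + (3 - 6)/(-6 + 2*9)) = 91*(11 - 3/(-6 + 18)) = 91*(11 - 3/12) = 91*(11 + (1/12)*(-3)) = 91*(11 - ¼) = 91*(43/4) = 3913/4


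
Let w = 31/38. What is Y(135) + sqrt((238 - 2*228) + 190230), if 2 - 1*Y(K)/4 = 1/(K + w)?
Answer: 41136/5161 + 2*sqrt(47503) ≈ 443.87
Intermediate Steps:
w = 31/38 (w = 31*(1/38) = 31/38 ≈ 0.81579)
Y(K) = 8 - 4/(31/38 + K) (Y(K) = 8 - 4/(K + 31/38) = 8 - 4/(31/38 + K))
Y(135) + sqrt((238 - 2*228) + 190230) = 16*(6 + 19*135)/(31 + 38*135) + sqrt((238 - 2*228) + 190230) = 16*(6 + 2565)/(31 + 5130) + sqrt((238 - 456) + 190230) = 16*2571/5161 + sqrt(-218 + 190230) = 16*(1/5161)*2571 + sqrt(190012) = 41136/5161 + 2*sqrt(47503)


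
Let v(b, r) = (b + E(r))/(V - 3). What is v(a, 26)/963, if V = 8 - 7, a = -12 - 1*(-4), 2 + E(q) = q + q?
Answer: -7/321 ≈ -0.021807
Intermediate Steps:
E(q) = -2 + 2*q (E(q) = -2 + (q + q) = -2 + 2*q)
a = -8 (a = -12 + 4 = -8)
V = 1
v(b, r) = 1 - r - b/2 (v(b, r) = (b + (-2 + 2*r))/(1 - 3) = (-2 + b + 2*r)/(-2) = (-2 + b + 2*r)*(-1/2) = 1 - r - b/2)
v(a, 26)/963 = (1 - 1*26 - 1/2*(-8))/963 = (1 - 26 + 4)*(1/963) = -21*1/963 = -7/321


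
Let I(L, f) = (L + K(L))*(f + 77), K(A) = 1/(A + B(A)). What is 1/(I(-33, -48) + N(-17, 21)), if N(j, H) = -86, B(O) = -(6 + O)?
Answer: -6/6287 ≈ -0.00095435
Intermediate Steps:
B(O) = -6 - O
K(A) = -⅙ (K(A) = 1/(A + (-6 - A)) = 1/(-6) = -⅙)
I(L, f) = (77 + f)*(-⅙ + L) (I(L, f) = (L - ⅙)*(f + 77) = (-⅙ + L)*(77 + f) = (77 + f)*(-⅙ + L))
1/(I(-33, -48) + N(-17, 21)) = 1/((-77/6 + 77*(-33) - ⅙*(-48) - 33*(-48)) - 86) = 1/((-77/6 - 2541 + 8 + 1584) - 86) = 1/(-5771/6 - 86) = 1/(-6287/6) = -6/6287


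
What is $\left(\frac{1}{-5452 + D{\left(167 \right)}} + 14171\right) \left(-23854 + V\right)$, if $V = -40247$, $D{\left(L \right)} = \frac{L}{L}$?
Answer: $- \frac{71761645480}{79} \approx -9.0838 \cdot 10^{8}$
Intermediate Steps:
$D{\left(L \right)} = 1$
$\left(\frac{1}{-5452 + D{\left(167 \right)}} + 14171\right) \left(-23854 + V\right) = \left(\frac{1}{-5452 + 1} + 14171\right) \left(-23854 - 40247\right) = \left(\frac{1}{-5451} + 14171\right) \left(-64101\right) = \left(- \frac{1}{5451} + 14171\right) \left(-64101\right) = \frac{77246120}{5451} \left(-64101\right) = - \frac{71761645480}{79}$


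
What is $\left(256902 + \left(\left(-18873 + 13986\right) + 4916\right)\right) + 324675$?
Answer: $581606$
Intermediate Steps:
$\left(256902 + \left(\left(-18873 + 13986\right) + 4916\right)\right) + 324675 = \left(256902 + \left(-4887 + 4916\right)\right) + 324675 = \left(256902 + 29\right) + 324675 = 256931 + 324675 = 581606$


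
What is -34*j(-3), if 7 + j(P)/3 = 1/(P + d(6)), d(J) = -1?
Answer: 1479/2 ≈ 739.50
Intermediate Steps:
j(P) = -21 + 3/(-1 + P) (j(P) = -21 + 3/(P - 1) = -21 + 3/(-1 + P))
-34*j(-3) = -102*(8 - 7*(-3))/(-1 - 3) = -102*(8 + 21)/(-4) = -102*(-1)*29/4 = -34*(-87/4) = 1479/2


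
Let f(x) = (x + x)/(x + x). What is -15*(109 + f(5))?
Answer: -1650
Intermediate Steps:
f(x) = 1 (f(x) = (2*x)/((2*x)) = (2*x)*(1/(2*x)) = 1)
-15*(109 + f(5)) = -15*(109 + 1) = -15*110 = -1650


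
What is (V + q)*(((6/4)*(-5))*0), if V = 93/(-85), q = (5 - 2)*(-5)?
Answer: 0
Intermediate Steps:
q = -15 (q = 3*(-5) = -15)
V = -93/85 (V = 93*(-1/85) = -93/85 ≈ -1.0941)
(V + q)*(((6/4)*(-5))*0) = (-93/85 - 15)*(((6/4)*(-5))*0) = -1368*(6*(¼))*(-5)*0/85 = -1368*(3/2)*(-5)*0/85 = -(-2052)*0/17 = -1368/85*0 = 0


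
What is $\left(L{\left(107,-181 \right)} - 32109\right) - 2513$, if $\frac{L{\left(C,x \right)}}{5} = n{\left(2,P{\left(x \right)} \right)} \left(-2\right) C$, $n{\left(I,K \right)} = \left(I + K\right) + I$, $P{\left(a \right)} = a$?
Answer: $154768$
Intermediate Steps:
$n{\left(I,K \right)} = K + 2 I$
$L{\left(C,x \right)} = 5 C \left(-8 - 2 x\right)$ ($L{\left(C,x \right)} = 5 \left(x + 2 \cdot 2\right) \left(-2\right) C = 5 \left(x + 4\right) \left(-2\right) C = 5 \left(4 + x\right) \left(-2\right) C = 5 \left(-8 - 2 x\right) C = 5 C \left(-8 - 2 x\right)$)
$\left(L{\left(107,-181 \right)} - 32109\right) - 2513 = \left(\left(-10\right) 107 \left(4 - 181\right) - 32109\right) - 2513 = \left(\left(-10\right) 107 \left(-177\right) - 32109\right) - 2513 = \left(189390 - 32109\right) - 2513 = 157281 - 2513 = 154768$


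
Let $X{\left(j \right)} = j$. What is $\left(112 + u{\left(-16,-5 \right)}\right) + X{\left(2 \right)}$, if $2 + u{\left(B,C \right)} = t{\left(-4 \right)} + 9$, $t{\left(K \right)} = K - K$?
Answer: $121$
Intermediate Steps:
$t{\left(K \right)} = 0$
$u{\left(B,C \right)} = 7$ ($u{\left(B,C \right)} = -2 + \left(0 + 9\right) = -2 + 9 = 7$)
$\left(112 + u{\left(-16,-5 \right)}\right) + X{\left(2 \right)} = \left(112 + 7\right) + 2 = 119 + 2 = 121$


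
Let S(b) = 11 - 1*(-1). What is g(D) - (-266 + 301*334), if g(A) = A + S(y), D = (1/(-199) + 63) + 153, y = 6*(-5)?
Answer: -19907961/199 ≈ -1.0004e+5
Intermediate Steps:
y = -30
S(b) = 12 (S(b) = 11 + 1 = 12)
D = 42983/199 (D = (-1/199 + 63) + 153 = 12536/199 + 153 = 42983/199 ≈ 215.99)
g(A) = 12 + A (g(A) = A + 12 = 12 + A)
g(D) - (-266 + 301*334) = (12 + 42983/199) - (-266 + 301*334) = 45371/199 - (-266 + 100534) = 45371/199 - 1*100268 = 45371/199 - 100268 = -19907961/199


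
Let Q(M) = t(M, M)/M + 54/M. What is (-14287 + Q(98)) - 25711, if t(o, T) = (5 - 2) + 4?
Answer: -3919743/98 ≈ -39997.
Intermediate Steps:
t(o, T) = 7 (t(o, T) = 3 + 4 = 7)
Q(M) = 61/M (Q(M) = 7/M + 54/M = 61/M)
(-14287 + Q(98)) - 25711 = (-14287 + 61/98) - 25711 = -1400065/98 - 25711 = -3919743/98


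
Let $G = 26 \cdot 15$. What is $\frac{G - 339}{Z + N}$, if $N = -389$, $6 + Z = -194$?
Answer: $- \frac{51}{589} \approx -0.086587$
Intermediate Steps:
$Z = -200$ ($Z = -6 - 194 = -200$)
$G = 390$
$\frac{G - 339}{Z + N} = \frac{390 - 339}{-200 - 389} = \frac{51}{-589} = 51 \left(- \frac{1}{589}\right) = - \frac{51}{589}$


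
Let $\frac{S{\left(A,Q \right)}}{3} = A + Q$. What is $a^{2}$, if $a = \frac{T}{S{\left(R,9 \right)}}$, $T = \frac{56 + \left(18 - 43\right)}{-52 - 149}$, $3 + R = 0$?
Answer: $\frac{961}{13089924} \approx 7.3415 \cdot 10^{-5}$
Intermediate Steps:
$R = -3$ ($R = -3 + 0 = -3$)
$S{\left(A,Q \right)} = 3 A + 3 Q$ ($S{\left(A,Q \right)} = 3 \left(A + Q\right) = 3 A + 3 Q$)
$T = - \frac{31}{201}$ ($T = \frac{56 + \left(18 - 43\right)}{-201} = \left(56 - 25\right) \left(- \frac{1}{201}\right) = 31 \left(- \frac{1}{201}\right) = - \frac{31}{201} \approx -0.15423$)
$a = - \frac{31}{3618}$ ($a = - \frac{31}{201 \left(3 \left(-3\right) + 3 \cdot 9\right)} = - \frac{31}{201 \left(-9 + 27\right)} = - \frac{31}{201 \cdot 18} = \left(- \frac{31}{201}\right) \frac{1}{18} = - \frac{31}{3618} \approx -0.0085683$)
$a^{2} = \left(- \frac{31}{3618}\right)^{2} = \frac{961}{13089924}$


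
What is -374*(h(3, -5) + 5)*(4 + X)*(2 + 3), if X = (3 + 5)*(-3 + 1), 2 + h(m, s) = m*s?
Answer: -269280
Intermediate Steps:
h(m, s) = -2 + m*s
X = -16 (X = 8*(-2) = -16)
-374*(h(3, -5) + 5)*(4 + X)*(2 + 3) = -374*((-2 + 3*(-5)) + 5)*(4 - 16)*(2 + 3) = -374*((-2 - 15) + 5)*(-12*5) = -374*(-17 + 5)*(-60) = -(-4488)*(-60) = -374*720 = -269280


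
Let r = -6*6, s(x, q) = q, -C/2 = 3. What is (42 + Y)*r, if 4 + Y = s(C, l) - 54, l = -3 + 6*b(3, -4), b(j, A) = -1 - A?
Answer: 36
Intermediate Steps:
C = -6 (C = -2*3 = -6)
l = 15 (l = -3 + 6*(-1 - 1*(-4)) = -3 + 6*(-1 + 4) = -3 + 6*3 = -3 + 18 = 15)
r = -36
Y = -43 (Y = -4 + (15 - 54) = -4 - 39 = -43)
(42 + Y)*r = (42 - 43)*(-36) = -1*(-36) = 36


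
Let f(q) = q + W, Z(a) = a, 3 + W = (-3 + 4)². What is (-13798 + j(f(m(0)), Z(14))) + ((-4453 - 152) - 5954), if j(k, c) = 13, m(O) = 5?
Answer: -24344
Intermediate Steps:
W = -2 (W = -3 + (-3 + 4)² = -3 + 1² = -3 + 1 = -2)
f(q) = -2 + q (f(q) = q - 2 = -2 + q)
(-13798 + j(f(m(0)), Z(14))) + ((-4453 - 152) - 5954) = (-13798 + 13) + ((-4453 - 152) - 5954) = -13785 + (-4605 - 5954) = -13785 - 10559 = -24344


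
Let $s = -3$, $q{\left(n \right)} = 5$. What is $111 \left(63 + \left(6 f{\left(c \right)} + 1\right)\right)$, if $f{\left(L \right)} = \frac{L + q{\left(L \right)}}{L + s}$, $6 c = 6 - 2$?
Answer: $\frac{38406}{7} \approx 5486.6$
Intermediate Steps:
$c = \frac{2}{3}$ ($c = \frac{6 - 2}{6} = \frac{1}{6} \cdot 4 = \frac{2}{3} \approx 0.66667$)
$f{\left(L \right)} = \frac{5 + L}{-3 + L}$ ($f{\left(L \right)} = \frac{L + 5}{L - 3} = \frac{5 + L}{-3 + L}$)
$111 \left(63 + \left(6 f{\left(c \right)} + 1\right)\right) = 111 \left(63 + \left(6 \frac{5 + \frac{2}{3}}{-3 + \frac{2}{3}} + 1\right)\right) = 111 \left(63 + \left(6 \frac{1}{- \frac{7}{3}} \cdot \frac{17}{3} + 1\right)\right) = 111 \left(63 + \left(6 \left(\left(- \frac{3}{7}\right) \frac{17}{3}\right) + 1\right)\right) = 111 \left(63 + \left(6 \left(- \frac{17}{7}\right) + 1\right)\right) = 111 \left(63 + \left(- \frac{102}{7} + 1\right)\right) = 111 \left(63 - \frac{95}{7}\right) = 111 \cdot \frac{346}{7} = \frac{38406}{7}$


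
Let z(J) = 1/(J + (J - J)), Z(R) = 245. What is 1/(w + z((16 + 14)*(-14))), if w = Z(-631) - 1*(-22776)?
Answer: 420/9668819 ≈ 4.3439e-5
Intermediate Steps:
z(J) = 1/J (z(J) = 1/(J + 0) = 1/J)
w = 23021 (w = 245 - 1*(-22776) = 245 + 22776 = 23021)
1/(w + z((16 + 14)*(-14))) = 1/(23021 + 1/((16 + 14)*(-14))) = 1/(23021 + 1/(30*(-14))) = 1/(23021 + 1/(-420)) = 1/(23021 - 1/420) = 1/(9668819/420) = 420/9668819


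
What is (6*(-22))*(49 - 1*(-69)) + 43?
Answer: -15533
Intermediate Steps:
(6*(-22))*(49 - 1*(-69)) + 43 = -132*(49 + 69) + 43 = -132*118 + 43 = -15576 + 43 = -15533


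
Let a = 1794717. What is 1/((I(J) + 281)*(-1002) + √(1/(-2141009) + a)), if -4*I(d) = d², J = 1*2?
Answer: -150170371260/42130838734393237 - √2056709580405994267/84261677468786474 ≈ -3.5814e-6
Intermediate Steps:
J = 2
I(d) = -d²/4
1/((I(J) + 281)*(-1002) + √(1/(-2141009) + a)) = 1/((-¼*2² + 281)*(-1002) + √(1/(-2141009) + 1794717)) = 1/((-¼*4 + 281)*(-1002) + √(-1/2141009 + 1794717)) = 1/((-1 + 281)*(-1002) + √(3842505249452/2141009)) = 1/(280*(-1002) + 2*√2056709580405994267/2141009) = 1/(-280560 + 2*√2056709580405994267/2141009)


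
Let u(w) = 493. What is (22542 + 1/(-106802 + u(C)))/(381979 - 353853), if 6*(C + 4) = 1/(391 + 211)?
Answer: 2396417477/2990046934 ≈ 0.80147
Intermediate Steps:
C = -14447/3612 (C = -4 + 1/(6*(391 + 211)) = -4 + (⅙)/602 = -4 + (⅙)*(1/602) = -4 + 1/3612 = -14447/3612 ≈ -3.9997)
(22542 + 1/(-106802 + u(C)))/(381979 - 353853) = (22542 + 1/(-106802 + 493))/(381979 - 353853) = (22542 + 1/(-106309))/28126 = (22542 - 1/106309)*(1/28126) = (2396417477/106309)*(1/28126) = 2396417477/2990046934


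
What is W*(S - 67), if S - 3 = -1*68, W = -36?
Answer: 4752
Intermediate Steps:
S = -65 (S = 3 - 1*68 = 3 - 68 = -65)
W*(S - 67) = -36*(-65 - 67) = -36*(-132) = 4752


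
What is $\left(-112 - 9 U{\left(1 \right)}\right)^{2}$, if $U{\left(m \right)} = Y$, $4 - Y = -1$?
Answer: $24649$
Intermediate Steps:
$Y = 5$ ($Y = 4 - -1 = 4 + 1 = 5$)
$U{\left(m \right)} = 5$
$\left(-112 - 9 U{\left(1 \right)}\right)^{2} = \left(-112 - 45\right)^{2} = \left(-157\right)^{2} = 24649$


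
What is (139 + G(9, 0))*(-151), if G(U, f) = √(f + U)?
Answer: -21442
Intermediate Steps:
G(U, f) = √(U + f)
(139 + G(9, 0))*(-151) = (139 + √(9 + 0))*(-151) = (139 + √9)*(-151) = (139 + 3)*(-151) = 142*(-151) = -21442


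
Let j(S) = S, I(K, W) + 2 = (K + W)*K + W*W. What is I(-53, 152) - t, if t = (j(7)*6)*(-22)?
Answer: 18779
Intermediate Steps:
I(K, W) = -2 + W**2 + K*(K + W) (I(K, W) = -2 + ((K + W)*K + W*W) = -2 + (K*(K + W) + W**2) = -2 + (W**2 + K*(K + W)) = -2 + W**2 + K*(K + W))
t = -924 (t = (7*6)*(-22) = 42*(-22) = -924)
I(-53, 152) - t = (-2 + (-53)**2 + 152**2 - 53*152) - 1*(-924) = (-2 + 2809 + 23104 - 8056) + 924 = 17855 + 924 = 18779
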